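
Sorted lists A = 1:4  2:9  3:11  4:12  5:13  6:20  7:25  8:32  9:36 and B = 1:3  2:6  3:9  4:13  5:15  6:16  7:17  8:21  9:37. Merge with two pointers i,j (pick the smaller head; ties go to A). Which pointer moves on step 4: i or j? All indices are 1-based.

i

[i=1,j=1] A[i]=4>B[j]=3 take 3 → j++
[i=1,j=2] A[i]=4<=B[j]=6 take 4 → i++
[i=2,j=2] A[i]=9>B[j]=6 take 6 → j++
[i=2,j=3] A[i]=9<=B[j]=9 take 9 → i++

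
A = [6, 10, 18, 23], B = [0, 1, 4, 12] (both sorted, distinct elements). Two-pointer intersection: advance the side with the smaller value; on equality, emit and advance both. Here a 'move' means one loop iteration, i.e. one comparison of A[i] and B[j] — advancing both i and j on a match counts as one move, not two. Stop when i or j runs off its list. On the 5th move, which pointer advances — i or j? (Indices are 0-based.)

i

i=0 j=0: 6>0, j++
i=0 j=1: 6>1, j++
i=0 j=2: 6>4, j++
i=0 j=3: 6<12, i++
i=1 j=3: 10<12, i++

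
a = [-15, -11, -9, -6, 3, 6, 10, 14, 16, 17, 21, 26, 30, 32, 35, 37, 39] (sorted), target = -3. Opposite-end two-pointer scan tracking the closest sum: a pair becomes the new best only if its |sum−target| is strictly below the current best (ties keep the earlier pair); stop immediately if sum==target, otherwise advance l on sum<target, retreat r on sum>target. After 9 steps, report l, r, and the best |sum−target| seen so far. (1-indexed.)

l=1, r=8, best |Δ|=4

[1,17] -15+39=24 d=27 * → r--
[1,16] -15+37=22 d=25 * → r--
[1,15] -15+35=20 d=23 * → r--
[1,14] -15+32=17 d=20 * → r--
[1,13] -15+30=15 d=18 * → r--
[1,12] -15+26=11 d=14 * → r--
[1,11] -15+21=6 d=9 * → r--
[1,10] -15+17=2 d=5 * → r--
[1,9] -15+16=1 d=4 * → r--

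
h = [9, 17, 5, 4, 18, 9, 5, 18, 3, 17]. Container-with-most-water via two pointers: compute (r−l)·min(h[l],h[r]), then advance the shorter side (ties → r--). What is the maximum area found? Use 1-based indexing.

max area = 136

[1,10] min(9,17)*9=81 best=81 * → l++
[2,10] min(17,17)*8=136 best=136 * → r--
[2,9] min(17,3)*7=21 best=136 → r--
[2,8] min(17,18)*6=102 best=136 → l++
[3,8] min(5,18)*5=25 best=136 → l++
[4,8] min(4,18)*4=16 best=136 → l++
[5,8] min(18,18)*3=54 best=136 → r--
[5,7] min(18,5)*2=10 best=136 → r--
[5,6] min(18,9)*1=9 best=136 → r--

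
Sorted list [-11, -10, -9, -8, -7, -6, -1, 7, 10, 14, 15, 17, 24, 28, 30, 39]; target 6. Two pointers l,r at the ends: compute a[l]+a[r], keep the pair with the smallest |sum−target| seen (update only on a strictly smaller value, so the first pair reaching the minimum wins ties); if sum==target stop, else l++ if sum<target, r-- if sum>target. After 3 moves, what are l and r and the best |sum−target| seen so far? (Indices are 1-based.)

l=1, r=13, best |Δ|=11

l=1 r=16: -11+39=28 d=22 *, r--
l=1 r=15: -11+30=19 d=13 *, r--
l=1 r=14: -11+28=17 d=11 *, r--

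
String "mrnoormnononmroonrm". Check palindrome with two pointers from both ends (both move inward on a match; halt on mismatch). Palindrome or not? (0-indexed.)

[0,18] 'm'=='m' → l++,r--
[1,17] 'r'=='r' → l++,r--
[2,16] 'n'=='n' → l++,r--
[3,15] 'o'=='o' → l++,r--
[4,14] 'o'=='o' → l++,r--
[5,13] 'r'=='r' → l++,r--
[6,12] 'm'=='m' → l++,r--
[7,11] 'n'=='n' → l++,r--
[8,10] 'o'=='o' → l++,r--

palindrome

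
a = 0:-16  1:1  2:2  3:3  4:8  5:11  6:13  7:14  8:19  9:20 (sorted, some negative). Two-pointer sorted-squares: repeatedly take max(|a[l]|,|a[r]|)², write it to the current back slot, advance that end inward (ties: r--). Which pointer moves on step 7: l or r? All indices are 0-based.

[0,9] |-16|<=|20| out[9]=400 → r--
[0,8] |-16|<=|19| out[8]=361 → r--
[0,7] |-16|>|14| out[7]=256 → l++
[1,7] |1|<=|14| out[6]=196 → r--
[1,6] |1|<=|13| out[5]=169 → r--
[1,5] |1|<=|11| out[4]=121 → r--
[1,4] |1|<=|8| out[3]=64 → r--

r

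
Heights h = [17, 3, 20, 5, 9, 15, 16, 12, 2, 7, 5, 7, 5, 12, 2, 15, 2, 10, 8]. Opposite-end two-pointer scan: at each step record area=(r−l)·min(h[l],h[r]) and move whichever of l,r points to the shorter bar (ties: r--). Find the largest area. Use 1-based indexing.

max area = 225

[1,19] min(17,8)*18=144 best=144 * → r--
[1,18] min(17,10)*17=170 best=170 * → r--
[1,17] min(17,2)*16=32 best=170 → r--
[1,16] min(17,15)*15=225 best=225 * → r--
[1,15] min(17,2)*14=28 best=225 → r--
[1,14] min(17,12)*13=156 best=225 → r--
[1,13] min(17,5)*12=60 best=225 → r--
[1,12] min(17,7)*11=77 best=225 → r--
[1,11] min(17,5)*10=50 best=225 → r--
[1,10] min(17,7)*9=63 best=225 → r--
[1,9] min(17,2)*8=16 best=225 → r--
[1,8] min(17,12)*7=84 best=225 → r--
[1,7] min(17,16)*6=96 best=225 → r--
[1,6] min(17,15)*5=75 best=225 → r--
[1,5] min(17,9)*4=36 best=225 → r--
[1,4] min(17,5)*3=15 best=225 → r--
[1,3] min(17,20)*2=34 best=225 → l++
[2,3] min(3,20)*1=3 best=225 → l++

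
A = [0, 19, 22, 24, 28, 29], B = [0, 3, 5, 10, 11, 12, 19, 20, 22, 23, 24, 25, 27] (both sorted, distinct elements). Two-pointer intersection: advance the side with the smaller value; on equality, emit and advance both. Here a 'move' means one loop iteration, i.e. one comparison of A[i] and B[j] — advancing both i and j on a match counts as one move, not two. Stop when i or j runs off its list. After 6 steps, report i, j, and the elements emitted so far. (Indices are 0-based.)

i=1, j=6, emitted=[0]

[i=0,j=0] 0==0 emit → i++,j++
[i=1,j=1] 19>3 → j++
[i=1,j=2] 19>5 → j++
[i=1,j=3] 19>10 → j++
[i=1,j=4] 19>11 → j++
[i=1,j=5] 19>12 → j++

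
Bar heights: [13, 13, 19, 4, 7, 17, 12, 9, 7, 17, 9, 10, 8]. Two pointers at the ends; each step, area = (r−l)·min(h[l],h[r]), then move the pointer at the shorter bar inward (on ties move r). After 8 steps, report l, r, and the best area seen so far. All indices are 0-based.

[0,12] min(13,8)*12=96 best=96 * → r--
[0,11] min(13,10)*11=110 best=110 * → r--
[0,10] min(13,9)*10=90 best=110 → r--
[0,9] min(13,17)*9=117 best=117 * → l++
[1,9] min(13,17)*8=104 best=117 → l++
[2,9] min(19,17)*7=119 best=119 * → r--
[2,8] min(19,7)*6=42 best=119 → r--
[2,7] min(19,9)*5=45 best=119 → r--

l=2, r=6, best area=119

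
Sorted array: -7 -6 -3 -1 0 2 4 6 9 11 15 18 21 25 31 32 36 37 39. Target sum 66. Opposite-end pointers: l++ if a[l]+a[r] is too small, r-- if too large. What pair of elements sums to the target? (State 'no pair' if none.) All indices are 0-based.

[0,18] -7+39=32 <66 → l++
[1,18] -6+39=33 <66 → l++
[2,18] -3+39=36 <66 → l++
[3,18] -1+39=38 <66 → l++
[4,18] 0+39=39 <66 → l++
[5,18] 2+39=41 <66 → l++
[6,18] 4+39=43 <66 → l++
[7,18] 6+39=45 <66 → l++
[8,18] 9+39=48 <66 → l++
[9,18] 11+39=50 <66 → l++
[10,18] 15+39=54 <66 → l++
[11,18] 18+39=57 <66 → l++
[12,18] 21+39=60 <66 → l++
[13,18] 25+39=64 <66 → l++
[14,18] 31+39=70 >66 → r--
[14,17] 31+37=68 >66 → r--
[14,16] 31+36=67 >66 → r--
[14,15] 31+32=63 <66 → l++

no pair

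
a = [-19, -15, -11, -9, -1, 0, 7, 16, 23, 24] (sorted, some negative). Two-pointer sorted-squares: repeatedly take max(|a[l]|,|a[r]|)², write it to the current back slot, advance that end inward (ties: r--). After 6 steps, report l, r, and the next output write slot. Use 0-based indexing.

[0,9] |-19|<=|24| out[9]=576 → r--
[0,8] |-19|<=|23| out[8]=529 → r--
[0,7] |-19|>|16| out[7]=361 → l++
[1,7] |-15|<=|16| out[6]=256 → r--
[1,6] |-15|>|7| out[5]=225 → l++
[2,6] |-11|>|7| out[4]=121 → l++

l=3, r=6, next write slot=3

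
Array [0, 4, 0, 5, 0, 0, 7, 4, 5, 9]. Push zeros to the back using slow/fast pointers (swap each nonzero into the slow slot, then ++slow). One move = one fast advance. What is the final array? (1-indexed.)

slow=1 fast=1: a[fast]=0, fast++
slow=1 fast=2: a[fast]=4≠0 swap→a[1]=4, slow++,fast++
slow=2 fast=3: a[fast]=0, fast++
slow=2 fast=4: a[fast]=5≠0 swap→a[2]=5, slow++,fast++
slow=3 fast=5: a[fast]=0, fast++
slow=3 fast=6: a[fast]=0, fast++
slow=3 fast=7: a[fast]=7≠0 swap→a[3]=7, slow++,fast++
slow=4 fast=8: a[fast]=4≠0 swap→a[4]=4, slow++,fast++
slow=5 fast=9: a[fast]=5≠0 swap→a[5]=5, slow++,fast++
slow=6 fast=10: a[fast]=9≠0 swap→a[6]=9, slow++,fast++

[4, 5, 7, 4, 5, 9, 0, 0, 0, 0]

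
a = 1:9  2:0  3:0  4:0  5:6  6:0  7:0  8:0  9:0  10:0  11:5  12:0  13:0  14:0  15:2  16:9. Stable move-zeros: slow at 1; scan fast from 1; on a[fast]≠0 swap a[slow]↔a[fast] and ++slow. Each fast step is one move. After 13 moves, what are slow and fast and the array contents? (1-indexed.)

slow=4, fast=14, a=[9, 6, 5, 0, 0, 0, 0, 0, 0, 0, 0, 0, 0, 0, 2, 9]

slow=1 fast=1: a[fast]=9≠0 swap→a[1]=9, slow++,fast++
slow=2 fast=2: a[fast]=0, fast++
slow=2 fast=3: a[fast]=0, fast++
slow=2 fast=4: a[fast]=0, fast++
slow=2 fast=5: a[fast]=6≠0 swap→a[2]=6, slow++,fast++
slow=3 fast=6: a[fast]=0, fast++
slow=3 fast=7: a[fast]=0, fast++
slow=3 fast=8: a[fast]=0, fast++
slow=3 fast=9: a[fast]=0, fast++
slow=3 fast=10: a[fast]=0, fast++
slow=3 fast=11: a[fast]=5≠0 swap→a[3]=5, slow++,fast++
slow=4 fast=12: a[fast]=0, fast++
slow=4 fast=13: a[fast]=0, fast++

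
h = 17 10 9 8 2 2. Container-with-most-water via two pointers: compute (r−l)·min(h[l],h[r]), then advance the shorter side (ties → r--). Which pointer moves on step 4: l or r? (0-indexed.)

[0,5] min(17,2)*5=10 best=10 * → r--
[0,4] min(17,2)*4=8 best=10 → r--
[0,3] min(17,8)*3=24 best=24 * → r--
[0,2] min(17,9)*2=18 best=24 → r--

r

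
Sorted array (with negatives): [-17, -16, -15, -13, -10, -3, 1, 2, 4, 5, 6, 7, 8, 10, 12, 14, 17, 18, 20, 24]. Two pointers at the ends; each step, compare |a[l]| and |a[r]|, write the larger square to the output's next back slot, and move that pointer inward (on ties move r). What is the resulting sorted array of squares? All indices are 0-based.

[1, 4, 9, 16, 25, 36, 49, 64, 100, 100, 144, 169, 196, 225, 256, 289, 289, 324, 400, 576]

[0,19] |-17|<=|24| out[19]=576 → r--
[0,18] |-17|<=|20| out[18]=400 → r--
[0,17] |-17|<=|18| out[17]=324 → r--
[0,16] |-17|<=|17| out[16]=289 → r--
[0,15] |-17|>|14| out[15]=289 → l++
[1,15] |-16|>|14| out[14]=256 → l++
[2,15] |-15|>|14| out[13]=225 → l++
[3,15] |-13|<=|14| out[12]=196 → r--
[3,14] |-13|>|12| out[11]=169 → l++
[4,14] |-10|<=|12| out[10]=144 → r--
[4,13] |-10|<=|10| out[9]=100 → r--
[4,12] |-10|>|8| out[8]=100 → l++
[5,12] |-3|<=|8| out[7]=64 → r--
[5,11] |-3|<=|7| out[6]=49 → r--
[5,10] |-3|<=|6| out[5]=36 → r--
[5,9] |-3|<=|5| out[4]=25 → r--
[5,8] |-3|<=|4| out[3]=16 → r--
[5,7] |-3|>|2| out[2]=9 → l++
[6,7] |1|<=|2| out[1]=4 → r--
[6,6] |1|<=|1| out[0]=1 → r--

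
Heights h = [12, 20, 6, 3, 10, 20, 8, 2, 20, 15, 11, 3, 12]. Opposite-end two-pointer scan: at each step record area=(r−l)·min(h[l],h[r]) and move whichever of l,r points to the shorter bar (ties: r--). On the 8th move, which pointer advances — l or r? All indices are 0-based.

l=0 r=12: min(12,12)*12=144 best=144 *, r--
l=0 r=11: min(12,3)*11=33 best=144, r--
l=0 r=10: min(12,11)*10=110 best=144, r--
l=0 r=9: min(12,15)*9=108 best=144, l++
l=1 r=9: min(20,15)*8=120 best=144, r--
l=1 r=8: min(20,20)*7=140 best=144, r--
l=1 r=7: min(20,2)*6=12 best=144, r--
l=1 r=6: min(20,8)*5=40 best=144, r--

r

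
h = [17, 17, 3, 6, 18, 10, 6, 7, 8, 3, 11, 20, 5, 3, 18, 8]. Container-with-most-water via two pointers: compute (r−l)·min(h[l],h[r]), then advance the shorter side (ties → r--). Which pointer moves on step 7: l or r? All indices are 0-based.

l=0 r=15: min(17,8)*15=120 best=120 *, r--
l=0 r=14: min(17,18)*14=238 best=238 *, l++
l=1 r=14: min(17,18)*13=221 best=238, l++
l=2 r=14: min(3,18)*12=36 best=238, l++
l=3 r=14: min(6,18)*11=66 best=238, l++
l=4 r=14: min(18,18)*10=180 best=238, r--
l=4 r=13: min(18,3)*9=27 best=238, r--

r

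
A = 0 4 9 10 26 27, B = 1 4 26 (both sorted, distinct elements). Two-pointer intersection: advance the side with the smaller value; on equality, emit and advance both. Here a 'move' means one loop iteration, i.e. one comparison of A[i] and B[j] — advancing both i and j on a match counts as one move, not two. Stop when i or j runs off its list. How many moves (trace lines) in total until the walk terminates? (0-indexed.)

i=0 j=0: 0<1, i++
i=1 j=0: 4>1, j++
i=1 j=1: 4==4 emit, i++,j++
i=2 j=2: 9<26, i++
i=3 j=2: 10<26, i++
i=4 j=2: 26==26 emit, i++,j++

6 moves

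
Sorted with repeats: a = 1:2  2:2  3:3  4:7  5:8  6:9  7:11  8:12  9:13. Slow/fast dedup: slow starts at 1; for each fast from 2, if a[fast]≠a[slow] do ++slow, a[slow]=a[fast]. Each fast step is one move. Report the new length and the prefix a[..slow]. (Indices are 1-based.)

length 8; prefix = [2, 3, 7, 8, 9, 11, 12, 13]

(s=1,f=2) a[fast]=2=a[slow] dup → fast++
(s=1,f=3) a[fast]=3≠a[slow]=2 write a[2]=3 → slow++,fast++
(s=2,f=4) a[fast]=7≠a[slow]=3 write a[3]=7 → slow++,fast++
(s=3,f=5) a[fast]=8≠a[slow]=7 write a[4]=8 → slow++,fast++
(s=4,f=6) a[fast]=9≠a[slow]=8 write a[5]=9 → slow++,fast++
(s=5,f=7) a[fast]=11≠a[slow]=9 write a[6]=11 → slow++,fast++
(s=6,f=8) a[fast]=12≠a[slow]=11 write a[7]=12 → slow++,fast++
(s=7,f=9) a[fast]=13≠a[slow]=12 write a[8]=13 → slow++,fast++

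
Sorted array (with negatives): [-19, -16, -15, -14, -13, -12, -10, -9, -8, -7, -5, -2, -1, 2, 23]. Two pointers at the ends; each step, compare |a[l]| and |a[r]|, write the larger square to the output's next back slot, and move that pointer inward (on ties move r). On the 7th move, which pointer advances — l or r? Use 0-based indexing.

l

l=0 r=14: |-19|<=|23| out[14]=529, r--
l=0 r=13: |-19|>|2| out[13]=361, l++
l=1 r=13: |-16|>|2| out[12]=256, l++
l=2 r=13: |-15|>|2| out[11]=225, l++
l=3 r=13: |-14|>|2| out[10]=196, l++
l=4 r=13: |-13|>|2| out[9]=169, l++
l=5 r=13: |-12|>|2| out[8]=144, l++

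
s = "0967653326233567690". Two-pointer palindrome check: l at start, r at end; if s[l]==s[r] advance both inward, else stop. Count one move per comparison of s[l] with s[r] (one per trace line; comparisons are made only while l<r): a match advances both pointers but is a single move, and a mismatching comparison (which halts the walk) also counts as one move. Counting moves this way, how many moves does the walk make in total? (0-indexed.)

9 moves

l=0 r=18: '0'=='0', l++,r--
l=1 r=17: '9'=='9', l++,r--
l=2 r=16: '6'=='6', l++,r--
l=3 r=15: '7'=='7', l++,r--
l=4 r=14: '6'=='6', l++,r--
l=5 r=13: '5'=='5', l++,r--
l=6 r=12: '3'=='3', l++,r--
l=7 r=11: '3'=='3', l++,r--
l=8 r=10: '2'=='2', l++,r--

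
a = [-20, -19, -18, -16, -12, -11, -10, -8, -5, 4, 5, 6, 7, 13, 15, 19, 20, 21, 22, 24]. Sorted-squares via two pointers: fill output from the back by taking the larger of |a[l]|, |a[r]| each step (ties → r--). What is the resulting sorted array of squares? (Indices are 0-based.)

[16, 25, 25, 36, 49, 64, 100, 121, 144, 169, 225, 256, 324, 361, 361, 400, 400, 441, 484, 576]

l=0 r=19: |-20|<=|24| out[19]=576, r--
l=0 r=18: |-20|<=|22| out[18]=484, r--
l=0 r=17: |-20|<=|21| out[17]=441, r--
l=0 r=16: |-20|<=|20| out[16]=400, r--
l=0 r=15: |-20|>|19| out[15]=400, l++
l=1 r=15: |-19|<=|19| out[14]=361, r--
l=1 r=14: |-19|>|15| out[13]=361, l++
l=2 r=14: |-18|>|15| out[12]=324, l++
l=3 r=14: |-16|>|15| out[11]=256, l++
l=4 r=14: |-12|<=|15| out[10]=225, r--
l=4 r=13: |-12|<=|13| out[9]=169, r--
l=4 r=12: |-12|>|7| out[8]=144, l++
l=5 r=12: |-11|>|7| out[7]=121, l++
l=6 r=12: |-10|>|7| out[6]=100, l++
l=7 r=12: |-8|>|7| out[5]=64, l++
l=8 r=12: |-5|<=|7| out[4]=49, r--
l=8 r=11: |-5|<=|6| out[3]=36, r--
l=8 r=10: |-5|<=|5| out[2]=25, r--
l=8 r=9: |-5|>|4| out[1]=25, l++
l=9 r=9: |4|<=|4| out[0]=16, r--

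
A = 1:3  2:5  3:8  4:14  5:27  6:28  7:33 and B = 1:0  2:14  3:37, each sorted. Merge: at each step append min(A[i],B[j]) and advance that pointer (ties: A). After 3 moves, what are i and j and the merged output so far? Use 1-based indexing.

i=3, j=2, merged so far=[0, 3, 5]

[i=1,j=1] A[i]=3>B[j]=0 take 0 → j++
[i=1,j=2] A[i]=3<=B[j]=14 take 3 → i++
[i=2,j=2] A[i]=5<=B[j]=14 take 5 → i++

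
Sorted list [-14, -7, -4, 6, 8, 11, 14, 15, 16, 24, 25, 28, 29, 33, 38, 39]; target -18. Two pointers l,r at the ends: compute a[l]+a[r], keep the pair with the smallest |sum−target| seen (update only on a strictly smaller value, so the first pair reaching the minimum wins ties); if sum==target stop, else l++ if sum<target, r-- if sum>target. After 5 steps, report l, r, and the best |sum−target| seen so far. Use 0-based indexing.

l=0, r=10, best |Δ|=32

[0,15] -14+39=25 d=43 * → r--
[0,14] -14+38=24 d=42 * → r--
[0,13] -14+33=19 d=37 * → r--
[0,12] -14+29=15 d=33 * → r--
[0,11] -14+28=14 d=32 * → r--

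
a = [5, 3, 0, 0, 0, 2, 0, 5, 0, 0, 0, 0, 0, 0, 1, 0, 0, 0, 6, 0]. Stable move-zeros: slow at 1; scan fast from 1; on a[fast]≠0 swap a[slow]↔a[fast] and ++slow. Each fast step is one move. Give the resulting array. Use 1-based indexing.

[5, 3, 2, 5, 1, 6, 0, 0, 0, 0, 0, 0, 0, 0, 0, 0, 0, 0, 0, 0]

slow=1 fast=1: a[fast]=5≠0 swap→a[1]=5, slow++,fast++
slow=2 fast=2: a[fast]=3≠0 swap→a[2]=3, slow++,fast++
slow=3 fast=3: a[fast]=0, fast++
slow=3 fast=4: a[fast]=0, fast++
slow=3 fast=5: a[fast]=0, fast++
slow=3 fast=6: a[fast]=2≠0 swap→a[3]=2, slow++,fast++
slow=4 fast=7: a[fast]=0, fast++
slow=4 fast=8: a[fast]=5≠0 swap→a[4]=5, slow++,fast++
slow=5 fast=9: a[fast]=0, fast++
slow=5 fast=10: a[fast]=0, fast++
slow=5 fast=11: a[fast]=0, fast++
slow=5 fast=12: a[fast]=0, fast++
slow=5 fast=13: a[fast]=0, fast++
slow=5 fast=14: a[fast]=0, fast++
slow=5 fast=15: a[fast]=1≠0 swap→a[5]=1, slow++,fast++
slow=6 fast=16: a[fast]=0, fast++
slow=6 fast=17: a[fast]=0, fast++
slow=6 fast=18: a[fast]=0, fast++
slow=6 fast=19: a[fast]=6≠0 swap→a[6]=6, slow++,fast++
slow=7 fast=20: a[fast]=0, fast++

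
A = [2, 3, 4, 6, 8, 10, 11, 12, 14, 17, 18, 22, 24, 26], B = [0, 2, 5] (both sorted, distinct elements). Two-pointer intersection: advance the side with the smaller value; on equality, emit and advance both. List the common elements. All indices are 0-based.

intersection = [2]

i=0 j=0: 2>0, j++
i=0 j=1: 2==2 emit, i++,j++
i=1 j=2: 3<5, i++
i=2 j=2: 4<5, i++
i=3 j=2: 6>5, j++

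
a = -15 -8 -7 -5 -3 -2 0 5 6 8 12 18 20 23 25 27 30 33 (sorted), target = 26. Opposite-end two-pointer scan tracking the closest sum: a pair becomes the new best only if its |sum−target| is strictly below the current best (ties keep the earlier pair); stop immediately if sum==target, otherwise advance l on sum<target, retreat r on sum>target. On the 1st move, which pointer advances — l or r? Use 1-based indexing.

l

[1,18] -15+33=18 d=8 * → l++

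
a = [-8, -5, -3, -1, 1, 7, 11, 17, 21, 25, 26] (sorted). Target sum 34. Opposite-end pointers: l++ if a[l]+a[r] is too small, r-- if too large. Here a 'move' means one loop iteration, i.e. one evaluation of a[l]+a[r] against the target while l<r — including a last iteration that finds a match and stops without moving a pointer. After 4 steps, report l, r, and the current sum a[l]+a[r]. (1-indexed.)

l=1 r=11: -8+26=18 <34, l++
l=2 r=11: -5+26=21 <34, l++
l=3 r=11: -3+26=23 <34, l++
l=4 r=11: -1+26=25 <34, l++

l=5, r=11, sum=27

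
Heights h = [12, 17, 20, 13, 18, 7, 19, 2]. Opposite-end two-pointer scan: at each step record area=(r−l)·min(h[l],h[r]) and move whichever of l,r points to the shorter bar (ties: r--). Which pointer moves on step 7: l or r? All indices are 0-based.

r

[0,7] min(12,2)*7=14 best=14 * → r--
[0,6] min(12,19)*6=72 best=72 * → l++
[1,6] min(17,19)*5=85 best=85 * → l++
[2,6] min(20,19)*4=76 best=85 → r--
[2,5] min(20,7)*3=21 best=85 → r--
[2,4] min(20,18)*2=36 best=85 → r--
[2,3] min(20,13)*1=13 best=85 → r--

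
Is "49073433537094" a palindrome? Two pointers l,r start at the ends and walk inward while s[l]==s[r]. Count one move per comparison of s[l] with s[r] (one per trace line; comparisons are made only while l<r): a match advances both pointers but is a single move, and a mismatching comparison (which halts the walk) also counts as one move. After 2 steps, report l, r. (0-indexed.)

[0,13] '4'=='4' → l++,r--
[1,12] '9'=='9' → l++,r--

l=2, r=11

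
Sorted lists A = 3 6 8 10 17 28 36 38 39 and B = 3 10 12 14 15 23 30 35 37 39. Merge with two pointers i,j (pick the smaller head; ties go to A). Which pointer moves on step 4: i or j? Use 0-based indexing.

[i=0,j=0] A[i]=3<=B[j]=3 take 3 → i++
[i=1,j=0] A[i]=6>B[j]=3 take 3 → j++
[i=1,j=1] A[i]=6<=B[j]=10 take 6 → i++
[i=2,j=1] A[i]=8<=B[j]=10 take 8 → i++

i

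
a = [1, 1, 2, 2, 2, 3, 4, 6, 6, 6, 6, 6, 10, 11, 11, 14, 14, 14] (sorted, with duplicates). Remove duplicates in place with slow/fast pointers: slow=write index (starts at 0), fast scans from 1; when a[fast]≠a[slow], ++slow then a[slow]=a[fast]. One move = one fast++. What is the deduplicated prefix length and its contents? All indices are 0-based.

slow=0 fast=1: a[fast]=1=a[slow] dup, fast++
slow=0 fast=2: a[fast]=2≠a[slow]=1 write a[1]=2, slow++,fast++
slow=1 fast=3: a[fast]=2=a[slow] dup, fast++
slow=1 fast=4: a[fast]=2=a[slow] dup, fast++
slow=1 fast=5: a[fast]=3≠a[slow]=2 write a[2]=3, slow++,fast++
slow=2 fast=6: a[fast]=4≠a[slow]=3 write a[3]=4, slow++,fast++
slow=3 fast=7: a[fast]=6≠a[slow]=4 write a[4]=6, slow++,fast++
slow=4 fast=8: a[fast]=6=a[slow] dup, fast++
slow=4 fast=9: a[fast]=6=a[slow] dup, fast++
slow=4 fast=10: a[fast]=6=a[slow] dup, fast++
slow=4 fast=11: a[fast]=6=a[slow] dup, fast++
slow=4 fast=12: a[fast]=10≠a[slow]=6 write a[5]=10, slow++,fast++
slow=5 fast=13: a[fast]=11≠a[slow]=10 write a[6]=11, slow++,fast++
slow=6 fast=14: a[fast]=11=a[slow] dup, fast++
slow=6 fast=15: a[fast]=14≠a[slow]=11 write a[7]=14, slow++,fast++
slow=7 fast=16: a[fast]=14=a[slow] dup, fast++
slow=7 fast=17: a[fast]=14=a[slow] dup, fast++

length 8; prefix = [1, 2, 3, 4, 6, 10, 11, 14]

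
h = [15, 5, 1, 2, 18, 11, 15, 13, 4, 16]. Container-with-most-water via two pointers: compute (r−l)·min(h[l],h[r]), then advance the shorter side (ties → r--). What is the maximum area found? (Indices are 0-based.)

max area = 135

l=0 r=9: min(15,16)*9=135 best=135 *, l++
l=1 r=9: min(5,16)*8=40 best=135, l++
l=2 r=9: min(1,16)*7=7 best=135, l++
l=3 r=9: min(2,16)*6=12 best=135, l++
l=4 r=9: min(18,16)*5=80 best=135, r--
l=4 r=8: min(18,4)*4=16 best=135, r--
l=4 r=7: min(18,13)*3=39 best=135, r--
l=4 r=6: min(18,15)*2=30 best=135, r--
l=4 r=5: min(18,11)*1=11 best=135, r--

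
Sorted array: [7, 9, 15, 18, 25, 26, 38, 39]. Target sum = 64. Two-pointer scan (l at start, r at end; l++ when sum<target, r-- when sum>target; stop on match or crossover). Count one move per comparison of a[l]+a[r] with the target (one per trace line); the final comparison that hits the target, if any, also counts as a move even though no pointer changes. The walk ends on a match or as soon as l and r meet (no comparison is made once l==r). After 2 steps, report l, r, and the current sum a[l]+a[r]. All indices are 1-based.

l=3, r=8, sum=54

[1,8] 7+39=46 <64 → l++
[2,8] 9+39=48 <64 → l++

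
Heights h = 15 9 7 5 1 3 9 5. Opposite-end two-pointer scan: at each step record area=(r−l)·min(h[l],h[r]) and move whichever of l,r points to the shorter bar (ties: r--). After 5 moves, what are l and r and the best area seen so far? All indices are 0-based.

l=0, r=2, best area=54

[0,7] min(15,5)*7=35 best=35 * → r--
[0,6] min(15,9)*6=54 best=54 * → r--
[0,5] min(15,3)*5=15 best=54 → r--
[0,4] min(15,1)*4=4 best=54 → r--
[0,3] min(15,5)*3=15 best=54 → r--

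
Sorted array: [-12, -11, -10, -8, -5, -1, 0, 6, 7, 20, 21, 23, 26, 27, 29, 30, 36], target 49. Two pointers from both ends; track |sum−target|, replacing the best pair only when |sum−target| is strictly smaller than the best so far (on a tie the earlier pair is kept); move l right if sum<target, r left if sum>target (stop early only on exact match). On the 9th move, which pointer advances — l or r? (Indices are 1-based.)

l=1 r=17: -12+36=24 d=25 *, l++
l=2 r=17: -11+36=25 d=24 *, l++
l=3 r=17: -10+36=26 d=23 *, l++
l=4 r=17: -8+36=28 d=21 *, l++
l=5 r=17: -5+36=31 d=18 *, l++
l=6 r=17: -1+36=35 d=14 *, l++
l=7 r=17: 0+36=36 d=13 *, l++
l=8 r=17: 6+36=42 d=7 *, l++
l=9 r=17: 7+36=43 d=6 *, l++

l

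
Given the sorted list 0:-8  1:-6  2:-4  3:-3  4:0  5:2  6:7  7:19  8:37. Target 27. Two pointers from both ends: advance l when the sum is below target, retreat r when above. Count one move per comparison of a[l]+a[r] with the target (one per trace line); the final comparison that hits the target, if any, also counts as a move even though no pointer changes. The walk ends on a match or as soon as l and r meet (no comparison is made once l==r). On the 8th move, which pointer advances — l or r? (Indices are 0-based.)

l=0 r=8: -8+37=29 >27, r--
l=0 r=7: -8+19=11 <27, l++
l=1 r=7: -6+19=13 <27, l++
l=2 r=7: -4+19=15 <27, l++
l=3 r=7: -3+19=16 <27, l++
l=4 r=7: 0+19=19 <27, l++
l=5 r=7: 2+19=21 <27, l++
l=6 r=7: 7+19=26 <27, l++

l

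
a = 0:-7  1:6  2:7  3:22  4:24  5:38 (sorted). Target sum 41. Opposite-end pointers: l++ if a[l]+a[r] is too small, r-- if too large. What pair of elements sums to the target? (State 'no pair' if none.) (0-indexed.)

no pair

l=0 r=5: -7+38=31 <41, l++
l=1 r=5: 6+38=44 >41, r--
l=1 r=4: 6+24=30 <41, l++
l=2 r=4: 7+24=31 <41, l++
l=3 r=4: 22+24=46 >41, r--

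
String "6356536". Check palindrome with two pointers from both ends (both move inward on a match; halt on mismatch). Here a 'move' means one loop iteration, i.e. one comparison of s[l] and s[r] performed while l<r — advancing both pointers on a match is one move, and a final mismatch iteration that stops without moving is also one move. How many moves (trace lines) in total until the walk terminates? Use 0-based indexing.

3 moves

l=0 r=6: '6'=='6', l++,r--
l=1 r=5: '3'=='3', l++,r--
l=2 r=4: '5'=='5', l++,r--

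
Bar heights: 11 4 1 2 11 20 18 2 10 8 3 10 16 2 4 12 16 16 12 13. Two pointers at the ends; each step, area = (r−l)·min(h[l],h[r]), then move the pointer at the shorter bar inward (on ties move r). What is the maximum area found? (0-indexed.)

l=0 r=19: min(11,13)*19=209 best=209 *, l++
l=1 r=19: min(4,13)*18=72 best=209, l++
l=2 r=19: min(1,13)*17=17 best=209, l++
l=3 r=19: min(2,13)*16=32 best=209, l++
l=4 r=19: min(11,13)*15=165 best=209, l++
l=5 r=19: min(20,13)*14=182 best=209, r--
l=5 r=18: min(20,12)*13=156 best=209, r--
l=5 r=17: min(20,16)*12=192 best=209, r--
l=5 r=16: min(20,16)*11=176 best=209, r--
l=5 r=15: min(20,12)*10=120 best=209, r--
l=5 r=14: min(20,4)*9=36 best=209, r--
l=5 r=13: min(20,2)*8=16 best=209, r--
l=5 r=12: min(20,16)*7=112 best=209, r--
l=5 r=11: min(20,10)*6=60 best=209, r--
l=5 r=10: min(20,3)*5=15 best=209, r--
l=5 r=9: min(20,8)*4=32 best=209, r--
l=5 r=8: min(20,10)*3=30 best=209, r--
l=5 r=7: min(20,2)*2=4 best=209, r--
l=5 r=6: min(20,18)*1=18 best=209, r--

max area = 209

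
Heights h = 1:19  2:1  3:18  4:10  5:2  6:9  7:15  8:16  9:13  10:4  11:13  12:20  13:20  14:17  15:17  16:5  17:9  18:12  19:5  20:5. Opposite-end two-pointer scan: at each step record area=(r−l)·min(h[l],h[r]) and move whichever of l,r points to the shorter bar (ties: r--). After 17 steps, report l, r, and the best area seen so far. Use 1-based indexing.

l=11, r=13, best area=238

[1,20] min(19,5)*19=95 best=95 * → r--
[1,19] min(19,5)*18=90 best=95 → r--
[1,18] min(19,12)*17=204 best=204 * → r--
[1,17] min(19,9)*16=144 best=204 → r--
[1,16] min(19,5)*15=75 best=204 → r--
[1,15] min(19,17)*14=238 best=238 * → r--
[1,14] min(19,17)*13=221 best=238 → r--
[1,13] min(19,20)*12=228 best=238 → l++
[2,13] min(1,20)*11=11 best=238 → l++
[3,13] min(18,20)*10=180 best=238 → l++
[4,13] min(10,20)*9=90 best=238 → l++
[5,13] min(2,20)*8=16 best=238 → l++
[6,13] min(9,20)*7=63 best=238 → l++
[7,13] min(15,20)*6=90 best=238 → l++
[8,13] min(16,20)*5=80 best=238 → l++
[9,13] min(13,20)*4=52 best=238 → l++
[10,13] min(4,20)*3=12 best=238 → l++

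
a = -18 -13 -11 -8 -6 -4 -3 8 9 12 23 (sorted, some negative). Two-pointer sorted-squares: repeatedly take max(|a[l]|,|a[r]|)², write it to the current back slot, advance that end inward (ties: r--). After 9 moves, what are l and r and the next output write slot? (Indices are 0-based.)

l=0 r=10: |-18|<=|23| out[10]=529, r--
l=0 r=9: |-18|>|12| out[9]=324, l++
l=1 r=9: |-13|>|12| out[8]=169, l++
l=2 r=9: |-11|<=|12| out[7]=144, r--
l=2 r=8: |-11|>|9| out[6]=121, l++
l=3 r=8: |-8|<=|9| out[5]=81, r--
l=3 r=7: |-8|<=|8| out[4]=64, r--
l=3 r=6: |-8|>|-3| out[3]=64, l++
l=4 r=6: |-6|>|-3| out[2]=36, l++

l=5, r=6, next write slot=1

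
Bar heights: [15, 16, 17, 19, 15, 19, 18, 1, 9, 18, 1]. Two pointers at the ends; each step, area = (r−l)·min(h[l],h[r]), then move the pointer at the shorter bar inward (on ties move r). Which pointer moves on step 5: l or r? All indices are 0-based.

[0,10] min(15,1)*10=10 best=10 * → r--
[0,9] min(15,18)*9=135 best=135 * → l++
[1,9] min(16,18)*8=128 best=135 → l++
[2,9] min(17,18)*7=119 best=135 → l++
[3,9] min(19,18)*6=108 best=135 → r--

r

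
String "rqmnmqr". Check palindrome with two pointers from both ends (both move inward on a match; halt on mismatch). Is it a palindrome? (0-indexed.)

palindrome

l=0 r=6: 'r'=='r', l++,r--
l=1 r=5: 'q'=='q', l++,r--
l=2 r=4: 'm'=='m', l++,r--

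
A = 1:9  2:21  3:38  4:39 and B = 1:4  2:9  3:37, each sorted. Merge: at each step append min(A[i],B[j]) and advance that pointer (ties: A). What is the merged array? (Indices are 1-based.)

[4, 9, 9, 21, 37, 38, 39]

i=1 j=1: A[i]=9>B[j]=4 take 4, j++
i=1 j=2: A[i]=9<=B[j]=9 take 9, i++
i=2 j=2: A[i]=21>B[j]=9 take 9, j++
i=2 j=3: A[i]=21<=B[j]=37 take 21, i++
i=3 j=3: A[i]=38>B[j]=37 take 37, j++
i=3 j=4: B done, take A[i]=38, i++
i=4 j=4: B done, take A[i]=39, i++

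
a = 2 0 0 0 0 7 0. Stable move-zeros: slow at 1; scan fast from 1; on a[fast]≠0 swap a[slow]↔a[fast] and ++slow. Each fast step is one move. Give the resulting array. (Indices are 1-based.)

[2, 7, 0, 0, 0, 0, 0]

slow=1 fast=1: a[fast]=2≠0 swap→a[1]=2, slow++,fast++
slow=2 fast=2: a[fast]=0, fast++
slow=2 fast=3: a[fast]=0, fast++
slow=2 fast=4: a[fast]=0, fast++
slow=2 fast=5: a[fast]=0, fast++
slow=2 fast=6: a[fast]=7≠0 swap→a[2]=7, slow++,fast++
slow=3 fast=7: a[fast]=0, fast++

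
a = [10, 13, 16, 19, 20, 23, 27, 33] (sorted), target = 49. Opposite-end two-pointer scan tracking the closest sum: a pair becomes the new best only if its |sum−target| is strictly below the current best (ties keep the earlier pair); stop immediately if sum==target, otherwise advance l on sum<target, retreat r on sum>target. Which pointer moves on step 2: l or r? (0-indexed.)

[0,7] 10+33=43 d=6 * → l++
[1,7] 13+33=46 d=3 * → l++

l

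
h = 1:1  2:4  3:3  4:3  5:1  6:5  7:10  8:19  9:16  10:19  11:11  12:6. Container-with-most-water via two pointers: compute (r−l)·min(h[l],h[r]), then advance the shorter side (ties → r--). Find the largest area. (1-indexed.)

[1,12] min(1,6)*11=11 best=11 * → l++
[2,12] min(4,6)*10=40 best=40 * → l++
[3,12] min(3,6)*9=27 best=40 → l++
[4,12] min(3,6)*8=24 best=40 → l++
[5,12] min(1,6)*7=7 best=40 → l++
[6,12] min(5,6)*6=30 best=40 → l++
[7,12] min(10,6)*5=30 best=40 → r--
[7,11] min(10,11)*4=40 best=40 → l++
[8,11] min(19,11)*3=33 best=40 → r--
[8,10] min(19,19)*2=38 best=40 → r--
[8,9] min(19,16)*1=16 best=40 → r--

max area = 40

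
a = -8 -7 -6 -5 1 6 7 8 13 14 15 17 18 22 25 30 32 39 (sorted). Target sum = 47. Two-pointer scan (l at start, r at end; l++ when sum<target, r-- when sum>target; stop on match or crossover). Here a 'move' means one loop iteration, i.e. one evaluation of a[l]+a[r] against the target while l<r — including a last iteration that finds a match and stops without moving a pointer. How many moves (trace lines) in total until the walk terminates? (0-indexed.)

l=0 r=17: -8+39=31 <47, l++
l=1 r=17: -7+39=32 <47, l++
l=2 r=17: -6+39=33 <47, l++
l=3 r=17: -5+39=34 <47, l++
l=4 r=17: 1+39=40 <47, l++
l=5 r=17: 6+39=45 <47, l++
l=6 r=17: 7+39=46 <47, l++
l=7 r=17: 8+39=47, found

8 moves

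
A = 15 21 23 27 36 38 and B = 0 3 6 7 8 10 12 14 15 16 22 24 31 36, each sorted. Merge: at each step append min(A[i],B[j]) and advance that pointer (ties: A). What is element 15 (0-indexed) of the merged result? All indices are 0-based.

i=0 j=0: A[i]=15>B[j]=0 take 0, j++
i=0 j=1: A[i]=15>B[j]=3 take 3, j++
i=0 j=2: A[i]=15>B[j]=6 take 6, j++
i=0 j=3: A[i]=15>B[j]=7 take 7, j++
i=0 j=4: A[i]=15>B[j]=8 take 8, j++
i=0 j=5: A[i]=15>B[j]=10 take 10, j++
i=0 j=6: A[i]=15>B[j]=12 take 12, j++
i=0 j=7: A[i]=15>B[j]=14 take 14, j++
i=0 j=8: A[i]=15<=B[j]=15 take 15, i++
i=1 j=8: A[i]=21>B[j]=15 take 15, j++
i=1 j=9: A[i]=21>B[j]=16 take 16, j++
i=1 j=10: A[i]=21<=B[j]=22 take 21, i++
i=2 j=10: A[i]=23>B[j]=22 take 22, j++
i=2 j=11: A[i]=23<=B[j]=24 take 23, i++
i=3 j=11: A[i]=27>B[j]=24 take 24, j++
i=3 j=12: A[i]=27<=B[j]=31 take 27, i++
i=4 j=12: A[i]=36>B[j]=31 take 31, j++
i=4 j=13: A[i]=36<=B[j]=36 take 36, i++
i=5 j=13: A[i]=38>B[j]=36 take 36, j++
i=5 j=14: B done, take A[i]=38, i++

merged[15] = 27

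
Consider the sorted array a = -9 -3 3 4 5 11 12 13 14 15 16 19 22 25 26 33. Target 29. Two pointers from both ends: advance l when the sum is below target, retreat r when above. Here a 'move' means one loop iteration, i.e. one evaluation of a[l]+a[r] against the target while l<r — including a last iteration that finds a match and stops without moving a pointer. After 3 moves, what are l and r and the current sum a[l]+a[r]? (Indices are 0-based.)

l=2, r=14, sum=29

l=0 r=15: -9+33=24 <29, l++
l=1 r=15: -3+33=30 >29, r--
l=1 r=14: -3+26=23 <29, l++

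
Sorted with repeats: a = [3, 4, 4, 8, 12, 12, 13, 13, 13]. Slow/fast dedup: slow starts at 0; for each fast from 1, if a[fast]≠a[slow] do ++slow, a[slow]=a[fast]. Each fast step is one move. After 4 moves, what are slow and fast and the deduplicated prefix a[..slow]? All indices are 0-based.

slow=3, fast=5, prefix=[3, 4, 8, 12]

(s=0,f=1) a[fast]=4≠a[slow]=3 write a[1]=4 → slow++,fast++
(s=1,f=2) a[fast]=4=a[slow] dup → fast++
(s=1,f=3) a[fast]=8≠a[slow]=4 write a[2]=8 → slow++,fast++
(s=2,f=4) a[fast]=12≠a[slow]=8 write a[3]=12 → slow++,fast++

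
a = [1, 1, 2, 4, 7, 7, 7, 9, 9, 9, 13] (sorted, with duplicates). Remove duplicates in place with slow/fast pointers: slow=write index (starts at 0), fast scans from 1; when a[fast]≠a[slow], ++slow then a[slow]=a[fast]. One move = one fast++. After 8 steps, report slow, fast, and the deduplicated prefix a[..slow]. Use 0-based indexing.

slow=4, fast=9, prefix=[1, 2, 4, 7, 9]

(s=0,f=1) a[fast]=1=a[slow] dup → fast++
(s=0,f=2) a[fast]=2≠a[slow]=1 write a[1]=2 → slow++,fast++
(s=1,f=3) a[fast]=4≠a[slow]=2 write a[2]=4 → slow++,fast++
(s=2,f=4) a[fast]=7≠a[slow]=4 write a[3]=7 → slow++,fast++
(s=3,f=5) a[fast]=7=a[slow] dup → fast++
(s=3,f=6) a[fast]=7=a[slow] dup → fast++
(s=3,f=7) a[fast]=9≠a[slow]=7 write a[4]=9 → slow++,fast++
(s=4,f=8) a[fast]=9=a[slow] dup → fast++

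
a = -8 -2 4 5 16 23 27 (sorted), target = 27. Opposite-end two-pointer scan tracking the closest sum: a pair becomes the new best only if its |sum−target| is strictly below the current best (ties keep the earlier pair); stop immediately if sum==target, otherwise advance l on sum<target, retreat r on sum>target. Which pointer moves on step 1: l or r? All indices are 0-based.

l

l=0 r=6: -8+27=19 d=8 *, l++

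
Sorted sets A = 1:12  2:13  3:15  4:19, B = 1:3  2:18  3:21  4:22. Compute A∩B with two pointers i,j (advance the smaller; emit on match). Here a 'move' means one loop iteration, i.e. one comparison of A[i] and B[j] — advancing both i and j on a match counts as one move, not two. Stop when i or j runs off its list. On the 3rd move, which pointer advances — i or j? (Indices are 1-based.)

i

i=1 j=1: 12>3, j++
i=1 j=2: 12<18, i++
i=2 j=2: 13<18, i++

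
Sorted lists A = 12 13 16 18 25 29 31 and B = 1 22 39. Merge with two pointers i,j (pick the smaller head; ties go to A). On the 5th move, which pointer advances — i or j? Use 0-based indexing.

[i=0,j=0] A[i]=12>B[j]=1 take 1 → j++
[i=0,j=1] A[i]=12<=B[j]=22 take 12 → i++
[i=1,j=1] A[i]=13<=B[j]=22 take 13 → i++
[i=2,j=1] A[i]=16<=B[j]=22 take 16 → i++
[i=3,j=1] A[i]=18<=B[j]=22 take 18 → i++

i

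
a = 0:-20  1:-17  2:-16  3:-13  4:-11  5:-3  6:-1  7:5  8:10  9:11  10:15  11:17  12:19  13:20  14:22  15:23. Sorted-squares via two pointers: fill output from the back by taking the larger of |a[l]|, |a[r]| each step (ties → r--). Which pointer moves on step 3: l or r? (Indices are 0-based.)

r

[0,15] |-20|<=|23| out[15]=529 → r--
[0,14] |-20|<=|22| out[14]=484 → r--
[0,13] |-20|<=|20| out[13]=400 → r--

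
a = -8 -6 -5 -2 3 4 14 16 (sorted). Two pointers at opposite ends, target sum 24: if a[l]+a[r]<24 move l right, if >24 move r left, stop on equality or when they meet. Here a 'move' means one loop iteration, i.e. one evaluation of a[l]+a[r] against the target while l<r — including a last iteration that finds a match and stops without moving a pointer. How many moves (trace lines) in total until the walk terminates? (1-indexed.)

7 moves

l=1 r=8: -8+16=8 <24, l++
l=2 r=8: -6+16=10 <24, l++
l=3 r=8: -5+16=11 <24, l++
l=4 r=8: -2+16=14 <24, l++
l=5 r=8: 3+16=19 <24, l++
l=6 r=8: 4+16=20 <24, l++
l=7 r=8: 14+16=30 >24, r--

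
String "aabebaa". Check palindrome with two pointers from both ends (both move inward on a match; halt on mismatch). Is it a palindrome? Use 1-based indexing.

[1,7] 'a'=='a' → l++,r--
[2,6] 'a'=='a' → l++,r--
[3,5] 'b'=='b' → l++,r--

palindrome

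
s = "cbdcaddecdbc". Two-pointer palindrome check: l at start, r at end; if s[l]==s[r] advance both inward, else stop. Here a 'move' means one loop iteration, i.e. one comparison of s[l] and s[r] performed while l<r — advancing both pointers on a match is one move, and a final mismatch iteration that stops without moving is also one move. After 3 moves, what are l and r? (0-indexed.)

l=0 r=11: 'c'=='c', l++,r--
l=1 r=10: 'b'=='b', l++,r--
l=2 r=9: 'd'=='d', l++,r--

l=3, r=8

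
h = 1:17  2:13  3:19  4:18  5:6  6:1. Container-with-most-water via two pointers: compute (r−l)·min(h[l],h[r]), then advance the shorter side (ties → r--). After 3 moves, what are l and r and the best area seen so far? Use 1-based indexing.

[1,6] min(17,1)*5=5 best=5 * → r--
[1,5] min(17,6)*4=24 best=24 * → r--
[1,4] min(17,18)*3=51 best=51 * → l++

l=2, r=4, best area=51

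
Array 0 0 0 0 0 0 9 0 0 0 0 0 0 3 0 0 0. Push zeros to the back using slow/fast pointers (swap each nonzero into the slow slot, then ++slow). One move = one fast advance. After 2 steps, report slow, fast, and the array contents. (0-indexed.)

slow=0, fast=2, a=[0, 0, 0, 0, 0, 0, 9, 0, 0, 0, 0, 0, 0, 3, 0, 0, 0]

(s=0,f=0) a[fast]=0 → fast++
(s=0,f=1) a[fast]=0 → fast++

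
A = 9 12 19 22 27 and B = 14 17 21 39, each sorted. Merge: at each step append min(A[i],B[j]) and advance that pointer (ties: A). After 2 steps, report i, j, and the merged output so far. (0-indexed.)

[i=0,j=0] A[i]=9<=B[j]=14 take 9 → i++
[i=1,j=0] A[i]=12<=B[j]=14 take 12 → i++

i=2, j=0, merged so far=[9, 12]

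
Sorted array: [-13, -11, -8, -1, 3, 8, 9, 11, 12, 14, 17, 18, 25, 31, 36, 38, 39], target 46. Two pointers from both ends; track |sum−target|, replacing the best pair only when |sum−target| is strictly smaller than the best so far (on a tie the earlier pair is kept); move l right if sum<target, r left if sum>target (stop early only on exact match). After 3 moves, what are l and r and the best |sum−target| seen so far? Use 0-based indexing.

l=3, r=16, best |Δ|=15

l=0 r=16: -13+39=26 d=20 *, l++
l=1 r=16: -11+39=28 d=18 *, l++
l=2 r=16: -8+39=31 d=15 *, l++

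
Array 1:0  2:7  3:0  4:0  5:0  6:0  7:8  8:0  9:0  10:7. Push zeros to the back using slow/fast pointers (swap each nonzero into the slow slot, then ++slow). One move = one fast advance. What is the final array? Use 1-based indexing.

[7, 8, 7, 0, 0, 0, 0, 0, 0, 0]

(s=1,f=1) a[fast]=0 → fast++
(s=1,f=2) a[fast]=7≠0 swap→a[1]=7 → slow++,fast++
(s=2,f=3) a[fast]=0 → fast++
(s=2,f=4) a[fast]=0 → fast++
(s=2,f=5) a[fast]=0 → fast++
(s=2,f=6) a[fast]=0 → fast++
(s=2,f=7) a[fast]=8≠0 swap→a[2]=8 → slow++,fast++
(s=3,f=8) a[fast]=0 → fast++
(s=3,f=9) a[fast]=0 → fast++
(s=3,f=10) a[fast]=7≠0 swap→a[3]=7 → slow++,fast++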